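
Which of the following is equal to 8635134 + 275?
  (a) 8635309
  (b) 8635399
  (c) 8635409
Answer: c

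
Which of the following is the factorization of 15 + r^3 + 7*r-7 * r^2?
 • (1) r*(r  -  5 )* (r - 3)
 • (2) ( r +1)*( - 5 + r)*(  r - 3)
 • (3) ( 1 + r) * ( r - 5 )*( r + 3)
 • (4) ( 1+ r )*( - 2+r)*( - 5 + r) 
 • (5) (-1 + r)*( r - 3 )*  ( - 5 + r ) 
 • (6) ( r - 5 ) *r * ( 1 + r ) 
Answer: 2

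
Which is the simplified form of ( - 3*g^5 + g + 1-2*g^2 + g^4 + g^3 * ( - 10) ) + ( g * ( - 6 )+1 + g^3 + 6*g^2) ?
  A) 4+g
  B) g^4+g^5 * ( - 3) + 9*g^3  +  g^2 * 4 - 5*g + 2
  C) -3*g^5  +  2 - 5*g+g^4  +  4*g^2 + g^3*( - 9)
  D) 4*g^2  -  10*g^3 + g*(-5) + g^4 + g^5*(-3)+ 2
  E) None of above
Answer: C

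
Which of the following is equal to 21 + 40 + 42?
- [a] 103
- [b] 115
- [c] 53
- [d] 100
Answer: a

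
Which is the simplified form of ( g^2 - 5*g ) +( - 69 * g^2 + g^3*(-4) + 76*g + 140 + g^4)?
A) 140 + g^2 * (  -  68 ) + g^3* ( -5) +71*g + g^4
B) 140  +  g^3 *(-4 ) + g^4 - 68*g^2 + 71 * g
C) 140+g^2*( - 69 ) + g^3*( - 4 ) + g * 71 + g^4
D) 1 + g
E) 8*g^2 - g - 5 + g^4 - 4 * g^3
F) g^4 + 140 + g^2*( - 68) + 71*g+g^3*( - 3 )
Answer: B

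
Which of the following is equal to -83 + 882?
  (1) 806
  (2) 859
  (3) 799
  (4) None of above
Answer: 3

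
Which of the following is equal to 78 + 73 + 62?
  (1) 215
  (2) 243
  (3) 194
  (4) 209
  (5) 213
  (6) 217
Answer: 5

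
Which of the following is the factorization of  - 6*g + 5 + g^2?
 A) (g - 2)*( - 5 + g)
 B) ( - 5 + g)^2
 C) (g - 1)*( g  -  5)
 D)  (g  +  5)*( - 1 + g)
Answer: C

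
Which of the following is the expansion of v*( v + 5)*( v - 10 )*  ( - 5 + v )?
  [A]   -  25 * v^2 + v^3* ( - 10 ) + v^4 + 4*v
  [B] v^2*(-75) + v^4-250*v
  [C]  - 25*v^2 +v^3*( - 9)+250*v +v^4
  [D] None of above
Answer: D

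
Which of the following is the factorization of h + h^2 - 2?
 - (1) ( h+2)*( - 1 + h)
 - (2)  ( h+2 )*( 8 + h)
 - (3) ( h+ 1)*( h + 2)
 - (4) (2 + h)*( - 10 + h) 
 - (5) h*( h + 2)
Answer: 1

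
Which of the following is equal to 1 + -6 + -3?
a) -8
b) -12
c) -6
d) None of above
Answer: a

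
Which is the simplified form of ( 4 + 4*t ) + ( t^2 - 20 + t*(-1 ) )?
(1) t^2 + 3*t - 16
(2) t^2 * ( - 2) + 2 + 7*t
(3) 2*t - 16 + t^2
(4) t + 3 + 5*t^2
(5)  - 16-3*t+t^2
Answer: 1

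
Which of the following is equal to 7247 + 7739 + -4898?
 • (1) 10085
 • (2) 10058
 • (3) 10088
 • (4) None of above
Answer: 3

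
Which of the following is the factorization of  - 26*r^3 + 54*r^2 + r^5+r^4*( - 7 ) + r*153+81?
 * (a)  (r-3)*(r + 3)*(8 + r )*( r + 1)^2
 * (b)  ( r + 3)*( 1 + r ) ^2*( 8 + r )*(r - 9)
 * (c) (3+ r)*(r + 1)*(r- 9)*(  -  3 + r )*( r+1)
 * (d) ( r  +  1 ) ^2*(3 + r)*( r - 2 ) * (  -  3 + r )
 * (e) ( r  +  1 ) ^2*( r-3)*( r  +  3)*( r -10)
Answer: c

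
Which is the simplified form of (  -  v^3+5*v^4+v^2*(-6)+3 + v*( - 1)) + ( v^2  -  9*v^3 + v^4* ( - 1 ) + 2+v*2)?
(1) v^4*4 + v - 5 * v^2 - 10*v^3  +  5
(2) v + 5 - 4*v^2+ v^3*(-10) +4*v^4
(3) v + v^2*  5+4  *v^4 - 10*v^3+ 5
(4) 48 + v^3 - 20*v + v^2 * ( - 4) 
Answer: 1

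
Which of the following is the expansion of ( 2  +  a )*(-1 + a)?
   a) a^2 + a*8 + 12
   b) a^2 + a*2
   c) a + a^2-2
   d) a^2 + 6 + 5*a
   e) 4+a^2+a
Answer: c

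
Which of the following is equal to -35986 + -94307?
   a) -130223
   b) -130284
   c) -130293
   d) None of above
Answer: c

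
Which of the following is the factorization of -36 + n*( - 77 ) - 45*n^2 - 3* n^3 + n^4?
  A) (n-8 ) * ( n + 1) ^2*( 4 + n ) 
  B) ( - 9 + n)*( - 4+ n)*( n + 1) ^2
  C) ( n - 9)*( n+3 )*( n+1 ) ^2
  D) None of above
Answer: D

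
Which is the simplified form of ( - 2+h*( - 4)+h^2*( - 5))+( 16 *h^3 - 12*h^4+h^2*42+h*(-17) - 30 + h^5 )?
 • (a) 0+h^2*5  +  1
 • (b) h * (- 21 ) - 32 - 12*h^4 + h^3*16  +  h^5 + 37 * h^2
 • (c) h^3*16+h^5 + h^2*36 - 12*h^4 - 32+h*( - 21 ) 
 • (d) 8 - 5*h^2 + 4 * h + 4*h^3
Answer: b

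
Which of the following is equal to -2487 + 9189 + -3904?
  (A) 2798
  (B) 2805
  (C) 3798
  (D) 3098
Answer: A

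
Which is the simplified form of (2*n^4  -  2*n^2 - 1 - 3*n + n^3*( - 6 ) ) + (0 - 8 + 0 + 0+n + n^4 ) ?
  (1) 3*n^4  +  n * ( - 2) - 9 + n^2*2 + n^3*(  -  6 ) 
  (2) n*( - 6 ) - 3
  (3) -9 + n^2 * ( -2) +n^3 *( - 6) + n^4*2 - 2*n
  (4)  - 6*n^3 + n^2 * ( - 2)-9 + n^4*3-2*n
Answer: 4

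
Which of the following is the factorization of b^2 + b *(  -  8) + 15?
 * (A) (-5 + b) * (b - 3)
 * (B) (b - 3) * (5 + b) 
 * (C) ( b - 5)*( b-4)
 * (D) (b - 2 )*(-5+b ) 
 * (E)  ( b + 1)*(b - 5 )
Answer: A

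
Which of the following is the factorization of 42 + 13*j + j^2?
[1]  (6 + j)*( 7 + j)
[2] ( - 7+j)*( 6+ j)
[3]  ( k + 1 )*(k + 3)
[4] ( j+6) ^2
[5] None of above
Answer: 1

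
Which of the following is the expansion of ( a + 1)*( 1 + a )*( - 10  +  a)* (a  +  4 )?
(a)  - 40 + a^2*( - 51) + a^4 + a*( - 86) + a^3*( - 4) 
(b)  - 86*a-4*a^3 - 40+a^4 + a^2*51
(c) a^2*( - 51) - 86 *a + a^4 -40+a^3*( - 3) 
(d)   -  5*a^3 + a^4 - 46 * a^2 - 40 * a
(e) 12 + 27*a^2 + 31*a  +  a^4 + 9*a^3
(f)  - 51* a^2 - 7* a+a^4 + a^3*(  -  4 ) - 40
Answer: a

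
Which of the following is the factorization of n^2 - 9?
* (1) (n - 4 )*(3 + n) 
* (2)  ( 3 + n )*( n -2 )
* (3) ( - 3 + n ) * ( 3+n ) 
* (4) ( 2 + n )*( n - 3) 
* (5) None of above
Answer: 3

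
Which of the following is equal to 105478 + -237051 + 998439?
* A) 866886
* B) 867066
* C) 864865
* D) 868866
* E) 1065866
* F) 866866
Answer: F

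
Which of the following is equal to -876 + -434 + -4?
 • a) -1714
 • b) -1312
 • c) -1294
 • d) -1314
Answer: d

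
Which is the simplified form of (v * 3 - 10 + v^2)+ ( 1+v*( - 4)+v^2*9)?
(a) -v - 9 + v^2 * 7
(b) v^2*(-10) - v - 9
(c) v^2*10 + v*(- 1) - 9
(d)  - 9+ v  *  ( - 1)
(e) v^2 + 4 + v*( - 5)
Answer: c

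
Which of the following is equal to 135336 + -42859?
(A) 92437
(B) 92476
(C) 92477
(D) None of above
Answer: C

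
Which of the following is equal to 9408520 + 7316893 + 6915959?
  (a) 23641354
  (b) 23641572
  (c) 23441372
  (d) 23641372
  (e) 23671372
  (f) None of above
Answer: d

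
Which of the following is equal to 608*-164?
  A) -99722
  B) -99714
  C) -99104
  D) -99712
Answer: D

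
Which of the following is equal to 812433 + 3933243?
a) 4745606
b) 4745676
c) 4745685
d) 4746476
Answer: b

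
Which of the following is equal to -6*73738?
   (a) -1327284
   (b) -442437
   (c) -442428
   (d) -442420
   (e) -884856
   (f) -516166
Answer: c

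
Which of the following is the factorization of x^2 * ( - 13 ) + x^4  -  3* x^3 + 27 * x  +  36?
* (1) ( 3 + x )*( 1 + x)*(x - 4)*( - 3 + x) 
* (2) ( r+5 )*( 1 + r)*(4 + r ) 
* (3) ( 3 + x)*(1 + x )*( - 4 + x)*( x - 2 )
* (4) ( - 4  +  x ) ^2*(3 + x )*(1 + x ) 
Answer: 1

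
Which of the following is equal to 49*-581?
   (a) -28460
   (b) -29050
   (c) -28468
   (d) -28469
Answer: d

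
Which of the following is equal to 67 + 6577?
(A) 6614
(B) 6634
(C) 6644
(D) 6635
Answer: C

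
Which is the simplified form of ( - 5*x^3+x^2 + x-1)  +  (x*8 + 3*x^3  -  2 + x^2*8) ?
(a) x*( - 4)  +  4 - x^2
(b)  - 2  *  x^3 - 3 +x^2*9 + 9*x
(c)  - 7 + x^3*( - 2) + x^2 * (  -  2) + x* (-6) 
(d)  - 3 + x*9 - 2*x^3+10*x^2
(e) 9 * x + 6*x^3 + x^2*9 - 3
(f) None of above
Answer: b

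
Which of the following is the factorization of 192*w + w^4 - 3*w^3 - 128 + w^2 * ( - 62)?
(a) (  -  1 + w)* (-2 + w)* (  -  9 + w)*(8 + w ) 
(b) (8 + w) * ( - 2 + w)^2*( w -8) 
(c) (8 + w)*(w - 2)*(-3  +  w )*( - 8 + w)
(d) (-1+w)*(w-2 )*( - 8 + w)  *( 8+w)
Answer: d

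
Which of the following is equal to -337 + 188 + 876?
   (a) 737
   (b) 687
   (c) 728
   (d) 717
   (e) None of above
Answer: e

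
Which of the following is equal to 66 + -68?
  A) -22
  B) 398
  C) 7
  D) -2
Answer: D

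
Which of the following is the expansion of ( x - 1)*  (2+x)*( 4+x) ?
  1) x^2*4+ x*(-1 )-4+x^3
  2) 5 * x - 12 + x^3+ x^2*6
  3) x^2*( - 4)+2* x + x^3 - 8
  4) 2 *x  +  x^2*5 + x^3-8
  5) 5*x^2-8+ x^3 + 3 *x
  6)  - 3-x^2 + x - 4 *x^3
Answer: 4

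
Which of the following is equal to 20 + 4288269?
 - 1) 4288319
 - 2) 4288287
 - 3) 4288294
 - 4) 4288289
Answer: 4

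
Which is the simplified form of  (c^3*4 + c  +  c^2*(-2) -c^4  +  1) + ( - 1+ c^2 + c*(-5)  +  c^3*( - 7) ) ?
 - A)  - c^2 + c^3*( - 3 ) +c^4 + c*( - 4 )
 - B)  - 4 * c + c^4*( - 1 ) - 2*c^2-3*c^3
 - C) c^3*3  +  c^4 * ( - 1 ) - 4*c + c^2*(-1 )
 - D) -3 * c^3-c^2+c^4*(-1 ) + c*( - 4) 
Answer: D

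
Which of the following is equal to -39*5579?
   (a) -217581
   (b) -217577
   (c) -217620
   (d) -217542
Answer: a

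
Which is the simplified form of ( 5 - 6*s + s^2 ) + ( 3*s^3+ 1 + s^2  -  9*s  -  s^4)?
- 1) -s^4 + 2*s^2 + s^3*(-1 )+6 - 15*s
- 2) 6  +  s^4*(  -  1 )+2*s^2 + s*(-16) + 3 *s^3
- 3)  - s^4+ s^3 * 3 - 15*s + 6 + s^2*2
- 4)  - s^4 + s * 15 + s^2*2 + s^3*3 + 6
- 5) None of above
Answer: 3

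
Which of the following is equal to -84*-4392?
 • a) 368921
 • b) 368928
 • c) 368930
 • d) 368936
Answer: b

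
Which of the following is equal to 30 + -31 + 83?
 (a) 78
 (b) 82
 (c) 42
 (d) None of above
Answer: b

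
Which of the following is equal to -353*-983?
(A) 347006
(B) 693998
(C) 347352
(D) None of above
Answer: D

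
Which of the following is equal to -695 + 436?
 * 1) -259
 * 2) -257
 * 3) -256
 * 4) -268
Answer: 1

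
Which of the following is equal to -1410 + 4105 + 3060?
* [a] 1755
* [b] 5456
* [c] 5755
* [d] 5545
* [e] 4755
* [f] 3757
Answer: c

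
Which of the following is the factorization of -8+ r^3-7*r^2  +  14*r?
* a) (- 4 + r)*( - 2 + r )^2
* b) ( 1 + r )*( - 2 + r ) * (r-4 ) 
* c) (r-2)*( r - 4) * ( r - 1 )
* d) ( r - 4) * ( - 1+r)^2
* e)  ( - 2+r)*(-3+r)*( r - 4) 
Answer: c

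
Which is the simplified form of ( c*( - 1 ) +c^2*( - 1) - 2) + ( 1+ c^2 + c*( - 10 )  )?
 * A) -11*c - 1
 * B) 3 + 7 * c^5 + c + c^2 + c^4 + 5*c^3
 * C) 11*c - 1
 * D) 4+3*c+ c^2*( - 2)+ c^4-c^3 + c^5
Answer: A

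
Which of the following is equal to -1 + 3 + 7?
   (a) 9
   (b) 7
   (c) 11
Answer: a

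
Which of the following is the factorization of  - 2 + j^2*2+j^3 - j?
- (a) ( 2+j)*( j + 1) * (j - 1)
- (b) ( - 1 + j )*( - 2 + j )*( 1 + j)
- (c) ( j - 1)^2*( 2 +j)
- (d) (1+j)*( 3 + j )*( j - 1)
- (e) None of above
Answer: a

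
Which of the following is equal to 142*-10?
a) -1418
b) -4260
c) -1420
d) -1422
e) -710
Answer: c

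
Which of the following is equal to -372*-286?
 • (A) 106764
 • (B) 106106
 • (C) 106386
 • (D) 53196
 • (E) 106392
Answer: E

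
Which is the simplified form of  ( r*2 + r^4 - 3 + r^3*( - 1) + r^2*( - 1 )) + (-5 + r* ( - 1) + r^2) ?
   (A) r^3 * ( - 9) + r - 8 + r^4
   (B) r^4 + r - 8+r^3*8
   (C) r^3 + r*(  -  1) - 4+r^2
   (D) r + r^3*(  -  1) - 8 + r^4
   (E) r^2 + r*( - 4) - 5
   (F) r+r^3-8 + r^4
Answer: D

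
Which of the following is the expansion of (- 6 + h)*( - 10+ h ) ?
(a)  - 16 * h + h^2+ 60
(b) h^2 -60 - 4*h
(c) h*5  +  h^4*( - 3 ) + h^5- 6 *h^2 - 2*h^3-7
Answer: a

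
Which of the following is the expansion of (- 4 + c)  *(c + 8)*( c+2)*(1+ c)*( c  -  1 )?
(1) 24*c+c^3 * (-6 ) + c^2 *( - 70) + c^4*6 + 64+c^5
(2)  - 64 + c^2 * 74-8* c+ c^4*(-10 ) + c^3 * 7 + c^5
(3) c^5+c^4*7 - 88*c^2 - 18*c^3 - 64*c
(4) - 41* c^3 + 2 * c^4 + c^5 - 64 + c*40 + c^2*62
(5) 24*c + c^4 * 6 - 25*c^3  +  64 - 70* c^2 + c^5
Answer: 5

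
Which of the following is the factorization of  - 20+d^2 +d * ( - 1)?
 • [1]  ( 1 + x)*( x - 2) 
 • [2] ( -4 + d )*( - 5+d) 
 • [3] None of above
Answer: 3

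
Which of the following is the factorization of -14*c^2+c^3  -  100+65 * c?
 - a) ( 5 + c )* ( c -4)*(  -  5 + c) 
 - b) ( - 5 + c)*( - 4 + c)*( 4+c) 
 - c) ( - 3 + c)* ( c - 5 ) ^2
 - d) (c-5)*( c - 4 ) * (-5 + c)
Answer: d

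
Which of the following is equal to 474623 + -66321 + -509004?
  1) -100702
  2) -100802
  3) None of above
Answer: 1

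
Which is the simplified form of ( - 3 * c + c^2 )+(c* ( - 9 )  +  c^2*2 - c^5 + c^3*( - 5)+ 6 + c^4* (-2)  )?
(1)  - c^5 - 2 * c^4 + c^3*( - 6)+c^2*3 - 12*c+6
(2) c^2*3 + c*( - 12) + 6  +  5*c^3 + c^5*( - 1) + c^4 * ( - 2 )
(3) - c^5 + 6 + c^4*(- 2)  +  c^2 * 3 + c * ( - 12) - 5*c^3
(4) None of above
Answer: 3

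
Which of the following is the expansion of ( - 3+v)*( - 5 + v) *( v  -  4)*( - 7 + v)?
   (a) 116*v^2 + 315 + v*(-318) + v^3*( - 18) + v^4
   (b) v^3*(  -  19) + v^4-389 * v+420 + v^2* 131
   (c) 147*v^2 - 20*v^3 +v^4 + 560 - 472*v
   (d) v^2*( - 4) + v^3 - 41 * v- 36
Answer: b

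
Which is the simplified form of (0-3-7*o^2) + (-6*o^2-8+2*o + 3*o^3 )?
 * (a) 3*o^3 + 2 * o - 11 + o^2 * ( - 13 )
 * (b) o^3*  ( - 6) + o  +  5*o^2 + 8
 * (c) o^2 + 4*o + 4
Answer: a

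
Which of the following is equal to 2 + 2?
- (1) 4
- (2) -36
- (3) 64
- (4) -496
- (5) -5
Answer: 1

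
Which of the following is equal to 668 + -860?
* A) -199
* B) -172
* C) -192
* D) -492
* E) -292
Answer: C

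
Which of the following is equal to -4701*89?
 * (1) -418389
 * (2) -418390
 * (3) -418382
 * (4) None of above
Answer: 1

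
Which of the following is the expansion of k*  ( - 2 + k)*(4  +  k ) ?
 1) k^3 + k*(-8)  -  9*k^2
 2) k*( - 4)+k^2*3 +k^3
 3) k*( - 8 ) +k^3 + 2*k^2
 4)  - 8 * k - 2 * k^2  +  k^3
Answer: 3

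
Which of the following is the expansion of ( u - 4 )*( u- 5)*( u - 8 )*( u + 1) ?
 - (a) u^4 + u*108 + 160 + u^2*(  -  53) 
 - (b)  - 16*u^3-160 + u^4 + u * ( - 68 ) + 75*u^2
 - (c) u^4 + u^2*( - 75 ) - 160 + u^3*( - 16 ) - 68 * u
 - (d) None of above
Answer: b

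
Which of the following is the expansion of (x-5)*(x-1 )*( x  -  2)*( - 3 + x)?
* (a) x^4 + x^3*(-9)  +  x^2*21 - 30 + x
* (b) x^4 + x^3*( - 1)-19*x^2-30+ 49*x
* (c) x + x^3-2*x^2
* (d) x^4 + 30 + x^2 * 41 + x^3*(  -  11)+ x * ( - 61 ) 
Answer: d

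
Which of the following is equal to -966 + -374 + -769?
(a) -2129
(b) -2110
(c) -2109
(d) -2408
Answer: c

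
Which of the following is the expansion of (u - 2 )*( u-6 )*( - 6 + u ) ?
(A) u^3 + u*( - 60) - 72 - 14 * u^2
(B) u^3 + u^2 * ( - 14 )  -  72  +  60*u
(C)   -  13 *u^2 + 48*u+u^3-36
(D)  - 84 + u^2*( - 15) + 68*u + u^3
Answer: B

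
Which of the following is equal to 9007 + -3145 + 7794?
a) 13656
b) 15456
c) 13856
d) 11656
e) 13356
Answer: a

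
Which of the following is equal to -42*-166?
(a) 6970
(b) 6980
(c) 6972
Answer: c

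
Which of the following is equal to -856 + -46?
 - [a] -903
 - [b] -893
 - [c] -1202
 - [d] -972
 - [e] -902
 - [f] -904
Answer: e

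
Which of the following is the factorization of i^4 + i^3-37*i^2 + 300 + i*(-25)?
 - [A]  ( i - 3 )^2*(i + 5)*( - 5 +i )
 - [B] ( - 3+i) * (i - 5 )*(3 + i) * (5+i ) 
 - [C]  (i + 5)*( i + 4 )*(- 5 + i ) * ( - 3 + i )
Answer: C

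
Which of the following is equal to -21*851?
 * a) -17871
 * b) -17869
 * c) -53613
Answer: a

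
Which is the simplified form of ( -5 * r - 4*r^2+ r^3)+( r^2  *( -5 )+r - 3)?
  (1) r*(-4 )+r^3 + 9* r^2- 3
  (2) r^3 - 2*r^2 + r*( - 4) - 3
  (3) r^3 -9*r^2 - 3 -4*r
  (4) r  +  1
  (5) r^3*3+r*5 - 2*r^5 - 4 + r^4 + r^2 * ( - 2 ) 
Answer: 3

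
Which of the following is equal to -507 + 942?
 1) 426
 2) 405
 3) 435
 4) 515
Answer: 3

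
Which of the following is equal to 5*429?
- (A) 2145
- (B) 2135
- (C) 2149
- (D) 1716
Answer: A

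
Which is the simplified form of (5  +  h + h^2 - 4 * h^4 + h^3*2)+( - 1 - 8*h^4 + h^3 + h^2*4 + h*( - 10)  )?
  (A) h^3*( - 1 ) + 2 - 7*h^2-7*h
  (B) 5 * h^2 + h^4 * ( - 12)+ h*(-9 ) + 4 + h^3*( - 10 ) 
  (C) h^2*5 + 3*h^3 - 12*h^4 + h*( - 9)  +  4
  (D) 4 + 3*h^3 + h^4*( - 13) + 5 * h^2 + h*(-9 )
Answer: C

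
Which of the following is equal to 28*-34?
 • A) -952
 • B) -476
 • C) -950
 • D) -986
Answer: A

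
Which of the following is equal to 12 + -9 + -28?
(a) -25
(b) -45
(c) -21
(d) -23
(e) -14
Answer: a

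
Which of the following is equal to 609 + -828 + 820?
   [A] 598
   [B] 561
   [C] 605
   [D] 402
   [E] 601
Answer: E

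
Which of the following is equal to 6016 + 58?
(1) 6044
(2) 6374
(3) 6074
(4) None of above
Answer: 3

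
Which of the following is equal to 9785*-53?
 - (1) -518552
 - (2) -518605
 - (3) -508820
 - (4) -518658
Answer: 2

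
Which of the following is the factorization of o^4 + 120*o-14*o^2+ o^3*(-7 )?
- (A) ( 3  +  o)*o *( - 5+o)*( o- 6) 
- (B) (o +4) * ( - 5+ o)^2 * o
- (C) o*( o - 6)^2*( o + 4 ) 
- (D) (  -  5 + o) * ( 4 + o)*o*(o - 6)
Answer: D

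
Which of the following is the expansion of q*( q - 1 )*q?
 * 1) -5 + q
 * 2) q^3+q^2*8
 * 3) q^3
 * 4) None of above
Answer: 4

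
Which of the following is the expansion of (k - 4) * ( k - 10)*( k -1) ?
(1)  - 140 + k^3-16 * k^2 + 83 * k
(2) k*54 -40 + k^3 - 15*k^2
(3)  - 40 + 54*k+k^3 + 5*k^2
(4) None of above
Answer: 2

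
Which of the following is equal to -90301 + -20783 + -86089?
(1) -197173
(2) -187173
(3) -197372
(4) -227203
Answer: 1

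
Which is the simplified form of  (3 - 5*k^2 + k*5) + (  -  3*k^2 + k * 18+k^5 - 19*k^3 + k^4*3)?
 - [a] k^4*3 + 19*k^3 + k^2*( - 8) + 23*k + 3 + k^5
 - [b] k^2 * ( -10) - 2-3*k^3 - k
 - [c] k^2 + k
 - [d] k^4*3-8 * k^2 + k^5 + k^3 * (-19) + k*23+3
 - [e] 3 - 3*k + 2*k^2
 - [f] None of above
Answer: d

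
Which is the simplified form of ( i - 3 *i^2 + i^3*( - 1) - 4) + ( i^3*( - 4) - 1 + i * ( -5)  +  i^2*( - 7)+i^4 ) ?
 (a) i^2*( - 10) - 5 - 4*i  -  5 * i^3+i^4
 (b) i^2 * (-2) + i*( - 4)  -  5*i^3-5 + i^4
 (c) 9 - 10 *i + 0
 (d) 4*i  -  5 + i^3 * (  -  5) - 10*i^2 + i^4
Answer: a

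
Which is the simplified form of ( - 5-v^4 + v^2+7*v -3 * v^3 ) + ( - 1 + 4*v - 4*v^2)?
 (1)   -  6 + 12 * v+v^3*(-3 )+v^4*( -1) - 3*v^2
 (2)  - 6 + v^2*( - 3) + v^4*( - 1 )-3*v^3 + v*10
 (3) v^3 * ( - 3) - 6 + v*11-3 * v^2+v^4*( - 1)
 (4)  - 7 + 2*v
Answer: 3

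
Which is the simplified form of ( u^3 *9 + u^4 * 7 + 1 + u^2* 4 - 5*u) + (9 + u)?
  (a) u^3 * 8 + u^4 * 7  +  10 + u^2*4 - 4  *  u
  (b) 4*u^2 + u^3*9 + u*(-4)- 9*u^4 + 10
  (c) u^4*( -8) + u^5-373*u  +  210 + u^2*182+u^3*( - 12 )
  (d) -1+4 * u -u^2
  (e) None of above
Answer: e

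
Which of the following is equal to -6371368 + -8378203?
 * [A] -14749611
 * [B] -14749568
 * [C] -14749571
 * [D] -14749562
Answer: C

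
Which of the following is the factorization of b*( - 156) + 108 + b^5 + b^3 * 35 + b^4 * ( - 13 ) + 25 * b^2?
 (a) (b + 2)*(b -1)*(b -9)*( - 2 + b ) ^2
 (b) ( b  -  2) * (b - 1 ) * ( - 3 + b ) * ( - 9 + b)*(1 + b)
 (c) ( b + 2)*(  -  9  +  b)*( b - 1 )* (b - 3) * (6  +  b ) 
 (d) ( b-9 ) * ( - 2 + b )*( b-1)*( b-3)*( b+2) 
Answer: d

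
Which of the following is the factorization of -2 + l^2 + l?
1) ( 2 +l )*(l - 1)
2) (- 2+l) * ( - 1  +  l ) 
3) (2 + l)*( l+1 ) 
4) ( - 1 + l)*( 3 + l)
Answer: 1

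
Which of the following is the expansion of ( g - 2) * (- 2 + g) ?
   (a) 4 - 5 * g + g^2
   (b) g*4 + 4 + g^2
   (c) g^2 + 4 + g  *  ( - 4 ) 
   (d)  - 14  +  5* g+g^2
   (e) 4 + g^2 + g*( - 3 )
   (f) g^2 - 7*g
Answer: c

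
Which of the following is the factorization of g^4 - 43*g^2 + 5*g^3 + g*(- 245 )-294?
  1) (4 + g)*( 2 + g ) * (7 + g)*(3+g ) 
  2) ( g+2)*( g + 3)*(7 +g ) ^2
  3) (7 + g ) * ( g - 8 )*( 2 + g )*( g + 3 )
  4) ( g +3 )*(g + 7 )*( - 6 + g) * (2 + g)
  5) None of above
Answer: 5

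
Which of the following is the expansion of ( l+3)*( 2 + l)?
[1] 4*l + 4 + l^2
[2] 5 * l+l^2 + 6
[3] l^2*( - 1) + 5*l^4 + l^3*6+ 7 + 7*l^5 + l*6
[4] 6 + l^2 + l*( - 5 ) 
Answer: 2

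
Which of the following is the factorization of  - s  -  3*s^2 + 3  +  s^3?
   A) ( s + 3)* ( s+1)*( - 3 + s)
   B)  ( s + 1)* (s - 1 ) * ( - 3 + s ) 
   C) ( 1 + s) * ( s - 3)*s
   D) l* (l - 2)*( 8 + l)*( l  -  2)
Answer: B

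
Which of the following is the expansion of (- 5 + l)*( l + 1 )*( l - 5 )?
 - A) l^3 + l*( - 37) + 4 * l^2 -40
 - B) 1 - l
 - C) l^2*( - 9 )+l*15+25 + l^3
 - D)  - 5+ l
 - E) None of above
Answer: C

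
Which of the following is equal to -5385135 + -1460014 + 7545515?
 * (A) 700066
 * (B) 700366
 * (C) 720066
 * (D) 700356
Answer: B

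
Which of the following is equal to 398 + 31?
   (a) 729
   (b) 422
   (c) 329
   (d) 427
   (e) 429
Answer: e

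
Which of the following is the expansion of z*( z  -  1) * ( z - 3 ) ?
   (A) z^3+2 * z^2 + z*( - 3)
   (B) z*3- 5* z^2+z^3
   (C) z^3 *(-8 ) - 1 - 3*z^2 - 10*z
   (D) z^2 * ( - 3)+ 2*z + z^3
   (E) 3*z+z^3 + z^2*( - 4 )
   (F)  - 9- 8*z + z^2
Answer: E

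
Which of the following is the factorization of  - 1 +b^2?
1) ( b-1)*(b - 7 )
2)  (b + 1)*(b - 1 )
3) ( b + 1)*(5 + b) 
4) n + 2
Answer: 2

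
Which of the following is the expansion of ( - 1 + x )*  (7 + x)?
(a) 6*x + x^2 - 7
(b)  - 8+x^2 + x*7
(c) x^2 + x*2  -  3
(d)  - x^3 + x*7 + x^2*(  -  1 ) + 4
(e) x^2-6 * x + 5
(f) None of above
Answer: a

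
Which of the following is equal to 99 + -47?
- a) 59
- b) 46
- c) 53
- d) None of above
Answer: d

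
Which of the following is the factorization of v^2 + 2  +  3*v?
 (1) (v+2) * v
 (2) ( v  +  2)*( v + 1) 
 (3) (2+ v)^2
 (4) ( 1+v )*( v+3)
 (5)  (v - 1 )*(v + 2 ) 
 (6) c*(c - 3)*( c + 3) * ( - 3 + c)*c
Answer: 2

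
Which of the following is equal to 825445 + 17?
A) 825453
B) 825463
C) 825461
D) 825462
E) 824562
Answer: D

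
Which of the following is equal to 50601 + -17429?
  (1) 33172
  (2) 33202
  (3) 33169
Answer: 1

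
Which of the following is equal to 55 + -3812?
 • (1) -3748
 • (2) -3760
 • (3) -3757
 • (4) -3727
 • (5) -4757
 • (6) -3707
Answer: 3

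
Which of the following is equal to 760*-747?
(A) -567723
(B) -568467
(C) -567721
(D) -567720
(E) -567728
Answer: D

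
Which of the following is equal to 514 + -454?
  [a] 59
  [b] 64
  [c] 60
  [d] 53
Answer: c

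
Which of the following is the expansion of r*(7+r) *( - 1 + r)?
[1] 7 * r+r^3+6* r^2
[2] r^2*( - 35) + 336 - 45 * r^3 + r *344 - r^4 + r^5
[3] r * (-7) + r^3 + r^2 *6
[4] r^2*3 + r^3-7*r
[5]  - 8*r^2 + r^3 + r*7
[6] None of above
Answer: 3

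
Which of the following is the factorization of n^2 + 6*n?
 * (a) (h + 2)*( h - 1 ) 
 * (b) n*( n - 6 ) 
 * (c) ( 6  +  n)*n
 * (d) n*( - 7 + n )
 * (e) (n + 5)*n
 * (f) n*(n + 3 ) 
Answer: c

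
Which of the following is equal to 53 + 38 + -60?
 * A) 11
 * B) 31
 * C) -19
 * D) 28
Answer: B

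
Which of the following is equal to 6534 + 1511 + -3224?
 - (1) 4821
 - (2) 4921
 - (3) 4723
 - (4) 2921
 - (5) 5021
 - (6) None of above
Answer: 1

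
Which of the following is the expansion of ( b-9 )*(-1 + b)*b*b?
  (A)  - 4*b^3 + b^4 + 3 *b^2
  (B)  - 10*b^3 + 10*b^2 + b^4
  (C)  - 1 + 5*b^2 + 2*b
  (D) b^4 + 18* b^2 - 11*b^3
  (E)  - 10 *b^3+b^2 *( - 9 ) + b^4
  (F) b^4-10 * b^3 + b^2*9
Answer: F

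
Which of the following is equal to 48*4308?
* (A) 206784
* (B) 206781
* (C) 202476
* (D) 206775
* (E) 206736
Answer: A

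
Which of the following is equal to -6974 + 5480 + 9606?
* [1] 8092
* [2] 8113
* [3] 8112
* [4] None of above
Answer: 3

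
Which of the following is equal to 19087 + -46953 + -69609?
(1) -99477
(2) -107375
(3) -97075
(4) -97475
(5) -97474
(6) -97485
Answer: 4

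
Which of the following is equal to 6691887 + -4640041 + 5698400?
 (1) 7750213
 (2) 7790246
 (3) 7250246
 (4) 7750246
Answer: 4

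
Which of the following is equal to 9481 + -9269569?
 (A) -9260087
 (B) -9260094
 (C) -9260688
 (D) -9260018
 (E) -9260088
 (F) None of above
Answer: E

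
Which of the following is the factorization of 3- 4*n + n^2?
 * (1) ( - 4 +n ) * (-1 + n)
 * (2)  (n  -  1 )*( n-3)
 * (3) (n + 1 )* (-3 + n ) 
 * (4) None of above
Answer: 2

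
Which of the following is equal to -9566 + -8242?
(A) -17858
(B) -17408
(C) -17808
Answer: C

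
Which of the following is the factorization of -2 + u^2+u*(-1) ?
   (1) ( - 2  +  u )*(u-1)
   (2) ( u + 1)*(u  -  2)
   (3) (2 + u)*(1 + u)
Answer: 2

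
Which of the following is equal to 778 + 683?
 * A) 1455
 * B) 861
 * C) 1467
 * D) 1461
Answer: D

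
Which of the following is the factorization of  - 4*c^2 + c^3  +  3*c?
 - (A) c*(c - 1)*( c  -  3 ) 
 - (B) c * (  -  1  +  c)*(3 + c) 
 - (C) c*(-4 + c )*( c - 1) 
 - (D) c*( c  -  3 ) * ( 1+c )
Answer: A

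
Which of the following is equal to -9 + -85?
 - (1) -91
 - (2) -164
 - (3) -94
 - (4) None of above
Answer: 3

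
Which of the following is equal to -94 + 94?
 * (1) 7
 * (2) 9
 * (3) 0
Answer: 3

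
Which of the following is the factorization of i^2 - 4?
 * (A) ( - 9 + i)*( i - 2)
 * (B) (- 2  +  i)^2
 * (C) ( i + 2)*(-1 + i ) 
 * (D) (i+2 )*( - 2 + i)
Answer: D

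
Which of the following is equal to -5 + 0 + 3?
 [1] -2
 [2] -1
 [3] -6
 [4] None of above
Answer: 1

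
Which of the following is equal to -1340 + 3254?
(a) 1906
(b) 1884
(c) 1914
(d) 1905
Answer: c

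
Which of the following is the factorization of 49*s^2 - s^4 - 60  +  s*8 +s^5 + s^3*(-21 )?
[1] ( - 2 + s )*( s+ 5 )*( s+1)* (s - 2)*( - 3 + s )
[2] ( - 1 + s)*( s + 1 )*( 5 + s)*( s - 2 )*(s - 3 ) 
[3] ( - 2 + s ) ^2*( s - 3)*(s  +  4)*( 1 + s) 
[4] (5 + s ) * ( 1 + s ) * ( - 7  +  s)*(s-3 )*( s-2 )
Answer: 1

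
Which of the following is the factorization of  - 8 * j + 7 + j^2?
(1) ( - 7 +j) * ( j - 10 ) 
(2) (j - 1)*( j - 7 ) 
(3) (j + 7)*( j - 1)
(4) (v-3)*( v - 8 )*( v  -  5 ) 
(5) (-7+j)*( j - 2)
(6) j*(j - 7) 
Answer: 2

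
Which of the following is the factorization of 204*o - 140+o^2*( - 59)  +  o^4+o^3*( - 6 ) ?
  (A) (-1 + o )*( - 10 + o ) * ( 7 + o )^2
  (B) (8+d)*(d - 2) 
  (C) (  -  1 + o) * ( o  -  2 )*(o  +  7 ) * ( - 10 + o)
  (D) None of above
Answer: C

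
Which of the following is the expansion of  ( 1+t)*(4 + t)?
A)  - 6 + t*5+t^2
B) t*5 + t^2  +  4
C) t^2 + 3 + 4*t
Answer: B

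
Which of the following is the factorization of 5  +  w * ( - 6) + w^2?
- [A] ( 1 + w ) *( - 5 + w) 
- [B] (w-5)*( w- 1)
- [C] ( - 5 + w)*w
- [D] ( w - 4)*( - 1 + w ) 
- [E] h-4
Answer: B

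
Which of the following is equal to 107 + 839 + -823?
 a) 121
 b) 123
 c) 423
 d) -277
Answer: b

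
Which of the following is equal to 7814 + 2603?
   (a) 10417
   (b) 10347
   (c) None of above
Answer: a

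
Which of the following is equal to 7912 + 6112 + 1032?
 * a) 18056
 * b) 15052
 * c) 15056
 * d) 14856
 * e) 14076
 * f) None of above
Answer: c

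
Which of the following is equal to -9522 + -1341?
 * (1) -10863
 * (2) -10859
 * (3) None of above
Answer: 1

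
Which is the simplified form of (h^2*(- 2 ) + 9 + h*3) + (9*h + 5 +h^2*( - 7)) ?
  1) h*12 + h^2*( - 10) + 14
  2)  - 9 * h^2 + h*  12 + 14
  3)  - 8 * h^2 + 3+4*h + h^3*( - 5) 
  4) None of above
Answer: 2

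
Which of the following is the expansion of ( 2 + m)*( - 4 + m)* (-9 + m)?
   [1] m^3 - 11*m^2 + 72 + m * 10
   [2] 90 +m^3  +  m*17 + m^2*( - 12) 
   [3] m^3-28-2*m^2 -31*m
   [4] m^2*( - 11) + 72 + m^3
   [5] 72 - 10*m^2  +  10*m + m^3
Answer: 1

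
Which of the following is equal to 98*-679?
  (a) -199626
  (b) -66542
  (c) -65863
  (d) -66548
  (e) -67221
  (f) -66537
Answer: b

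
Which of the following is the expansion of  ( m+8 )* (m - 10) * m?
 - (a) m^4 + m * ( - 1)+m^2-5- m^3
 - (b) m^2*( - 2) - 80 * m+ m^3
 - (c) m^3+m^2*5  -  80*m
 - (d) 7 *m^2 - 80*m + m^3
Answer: b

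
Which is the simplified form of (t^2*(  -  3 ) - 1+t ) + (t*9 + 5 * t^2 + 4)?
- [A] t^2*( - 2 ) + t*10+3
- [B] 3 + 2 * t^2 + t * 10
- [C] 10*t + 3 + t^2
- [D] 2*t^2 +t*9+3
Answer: B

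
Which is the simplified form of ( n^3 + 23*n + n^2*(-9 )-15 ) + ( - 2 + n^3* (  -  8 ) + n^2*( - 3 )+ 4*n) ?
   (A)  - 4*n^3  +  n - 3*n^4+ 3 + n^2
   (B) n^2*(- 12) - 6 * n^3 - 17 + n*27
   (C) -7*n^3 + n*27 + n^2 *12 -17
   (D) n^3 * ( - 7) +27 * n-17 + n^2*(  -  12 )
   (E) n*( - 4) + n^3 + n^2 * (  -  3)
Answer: D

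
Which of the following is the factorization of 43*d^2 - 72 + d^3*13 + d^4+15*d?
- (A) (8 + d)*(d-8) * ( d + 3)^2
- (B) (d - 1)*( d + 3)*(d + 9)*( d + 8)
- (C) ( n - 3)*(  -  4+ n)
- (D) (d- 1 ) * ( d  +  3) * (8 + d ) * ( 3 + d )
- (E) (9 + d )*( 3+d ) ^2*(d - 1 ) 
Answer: D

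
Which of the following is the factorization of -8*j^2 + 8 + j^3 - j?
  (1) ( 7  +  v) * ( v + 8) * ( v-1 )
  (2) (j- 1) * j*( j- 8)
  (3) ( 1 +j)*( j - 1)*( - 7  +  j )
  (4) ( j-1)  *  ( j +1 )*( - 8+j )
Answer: 4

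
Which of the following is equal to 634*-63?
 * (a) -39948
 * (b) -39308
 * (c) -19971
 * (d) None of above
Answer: d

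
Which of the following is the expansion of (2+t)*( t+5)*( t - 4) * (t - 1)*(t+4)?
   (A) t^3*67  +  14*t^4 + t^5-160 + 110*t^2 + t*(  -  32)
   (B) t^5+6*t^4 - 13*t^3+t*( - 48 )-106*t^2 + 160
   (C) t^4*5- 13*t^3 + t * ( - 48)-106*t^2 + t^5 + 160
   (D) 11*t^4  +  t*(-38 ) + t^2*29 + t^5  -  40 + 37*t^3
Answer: B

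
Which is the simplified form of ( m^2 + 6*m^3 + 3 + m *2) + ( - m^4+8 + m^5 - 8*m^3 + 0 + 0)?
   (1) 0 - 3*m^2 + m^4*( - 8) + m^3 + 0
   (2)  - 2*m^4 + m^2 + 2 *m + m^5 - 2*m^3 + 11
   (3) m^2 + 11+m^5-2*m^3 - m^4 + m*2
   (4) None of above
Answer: 3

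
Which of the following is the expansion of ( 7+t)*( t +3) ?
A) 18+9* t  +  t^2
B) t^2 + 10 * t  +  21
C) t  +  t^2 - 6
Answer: B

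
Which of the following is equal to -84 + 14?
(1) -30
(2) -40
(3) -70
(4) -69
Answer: 3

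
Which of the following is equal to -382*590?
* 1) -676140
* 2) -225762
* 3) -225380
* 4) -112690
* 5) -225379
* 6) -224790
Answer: 3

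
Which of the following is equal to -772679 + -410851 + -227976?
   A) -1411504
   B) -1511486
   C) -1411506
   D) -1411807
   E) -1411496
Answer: C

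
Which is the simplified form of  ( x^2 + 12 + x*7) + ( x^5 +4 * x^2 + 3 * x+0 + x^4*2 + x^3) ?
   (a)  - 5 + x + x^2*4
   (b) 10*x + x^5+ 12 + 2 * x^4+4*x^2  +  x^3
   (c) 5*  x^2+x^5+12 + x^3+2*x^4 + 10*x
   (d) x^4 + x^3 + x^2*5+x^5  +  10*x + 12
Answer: c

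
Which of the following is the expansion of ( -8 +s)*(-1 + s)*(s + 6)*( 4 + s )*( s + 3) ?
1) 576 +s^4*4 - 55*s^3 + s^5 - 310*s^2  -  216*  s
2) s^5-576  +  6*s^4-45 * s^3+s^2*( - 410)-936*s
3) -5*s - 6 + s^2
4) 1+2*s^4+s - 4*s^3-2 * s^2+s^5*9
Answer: 1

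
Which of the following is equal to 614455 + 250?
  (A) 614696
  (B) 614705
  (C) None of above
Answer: B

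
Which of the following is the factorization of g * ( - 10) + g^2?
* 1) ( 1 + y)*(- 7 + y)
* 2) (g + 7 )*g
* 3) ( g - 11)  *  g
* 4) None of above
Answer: 4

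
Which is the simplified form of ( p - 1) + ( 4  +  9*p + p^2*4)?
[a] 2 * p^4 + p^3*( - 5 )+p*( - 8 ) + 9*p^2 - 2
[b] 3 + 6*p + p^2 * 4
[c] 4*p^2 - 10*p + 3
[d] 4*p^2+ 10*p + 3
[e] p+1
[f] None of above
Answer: d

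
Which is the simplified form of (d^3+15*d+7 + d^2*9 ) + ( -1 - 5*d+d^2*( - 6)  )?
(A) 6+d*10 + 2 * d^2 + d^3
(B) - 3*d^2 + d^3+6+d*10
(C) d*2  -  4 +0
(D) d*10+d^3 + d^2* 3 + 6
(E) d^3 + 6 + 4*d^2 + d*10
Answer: D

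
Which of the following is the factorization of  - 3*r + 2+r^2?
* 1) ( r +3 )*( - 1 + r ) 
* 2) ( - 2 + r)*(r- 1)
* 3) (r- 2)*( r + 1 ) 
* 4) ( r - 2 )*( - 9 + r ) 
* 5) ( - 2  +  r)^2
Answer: 2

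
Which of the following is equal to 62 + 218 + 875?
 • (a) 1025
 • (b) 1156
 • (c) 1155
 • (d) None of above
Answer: c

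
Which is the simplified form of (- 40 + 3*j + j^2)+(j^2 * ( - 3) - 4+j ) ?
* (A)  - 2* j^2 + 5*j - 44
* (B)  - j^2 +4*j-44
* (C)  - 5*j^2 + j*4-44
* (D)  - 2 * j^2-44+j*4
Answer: D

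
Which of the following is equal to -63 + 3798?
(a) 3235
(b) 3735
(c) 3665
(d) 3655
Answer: b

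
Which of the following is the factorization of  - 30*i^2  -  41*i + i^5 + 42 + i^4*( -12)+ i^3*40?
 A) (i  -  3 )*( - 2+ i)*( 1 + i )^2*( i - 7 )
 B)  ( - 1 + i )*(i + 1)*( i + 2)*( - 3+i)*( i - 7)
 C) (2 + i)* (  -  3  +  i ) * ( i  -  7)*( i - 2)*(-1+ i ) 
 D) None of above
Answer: D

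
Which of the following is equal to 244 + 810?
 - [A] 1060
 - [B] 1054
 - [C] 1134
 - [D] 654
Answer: B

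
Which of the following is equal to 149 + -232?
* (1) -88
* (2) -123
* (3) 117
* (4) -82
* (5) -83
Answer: 5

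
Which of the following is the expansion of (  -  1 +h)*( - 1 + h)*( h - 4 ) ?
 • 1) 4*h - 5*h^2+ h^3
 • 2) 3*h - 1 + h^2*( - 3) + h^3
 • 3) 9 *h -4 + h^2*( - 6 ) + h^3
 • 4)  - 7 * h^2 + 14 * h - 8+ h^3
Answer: 3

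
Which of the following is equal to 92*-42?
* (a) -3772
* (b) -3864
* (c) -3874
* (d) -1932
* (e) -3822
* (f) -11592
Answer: b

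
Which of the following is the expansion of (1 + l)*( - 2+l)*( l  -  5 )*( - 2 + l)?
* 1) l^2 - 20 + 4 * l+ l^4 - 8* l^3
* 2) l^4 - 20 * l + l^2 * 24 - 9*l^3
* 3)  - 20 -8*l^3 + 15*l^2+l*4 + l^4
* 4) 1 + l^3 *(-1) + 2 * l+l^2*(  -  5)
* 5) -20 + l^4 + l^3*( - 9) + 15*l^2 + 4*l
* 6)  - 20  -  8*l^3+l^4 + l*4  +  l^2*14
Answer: 3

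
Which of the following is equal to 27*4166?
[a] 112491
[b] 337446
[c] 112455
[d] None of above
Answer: d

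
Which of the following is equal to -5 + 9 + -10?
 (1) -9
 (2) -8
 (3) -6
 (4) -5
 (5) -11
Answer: 3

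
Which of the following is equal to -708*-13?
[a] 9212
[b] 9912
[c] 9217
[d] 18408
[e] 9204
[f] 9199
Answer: e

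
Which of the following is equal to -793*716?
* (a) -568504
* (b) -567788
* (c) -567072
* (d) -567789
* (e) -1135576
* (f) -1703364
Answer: b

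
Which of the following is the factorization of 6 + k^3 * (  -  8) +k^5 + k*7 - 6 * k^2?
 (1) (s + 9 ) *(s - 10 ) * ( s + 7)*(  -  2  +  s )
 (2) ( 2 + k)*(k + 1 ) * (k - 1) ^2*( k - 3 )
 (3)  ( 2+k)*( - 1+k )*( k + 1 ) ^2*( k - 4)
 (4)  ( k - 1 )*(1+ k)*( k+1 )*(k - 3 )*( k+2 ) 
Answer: 4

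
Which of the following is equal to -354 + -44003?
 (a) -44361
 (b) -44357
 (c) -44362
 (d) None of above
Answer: b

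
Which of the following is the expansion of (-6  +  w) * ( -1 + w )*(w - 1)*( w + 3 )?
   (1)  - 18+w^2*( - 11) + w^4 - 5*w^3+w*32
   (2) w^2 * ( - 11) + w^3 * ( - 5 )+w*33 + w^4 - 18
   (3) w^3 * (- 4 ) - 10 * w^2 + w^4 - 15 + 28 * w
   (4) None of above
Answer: 2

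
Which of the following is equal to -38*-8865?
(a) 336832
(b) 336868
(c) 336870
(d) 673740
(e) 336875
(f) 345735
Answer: c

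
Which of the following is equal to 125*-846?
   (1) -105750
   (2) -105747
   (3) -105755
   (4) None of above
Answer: 1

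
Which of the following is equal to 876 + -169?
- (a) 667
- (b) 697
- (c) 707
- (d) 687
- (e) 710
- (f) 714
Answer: c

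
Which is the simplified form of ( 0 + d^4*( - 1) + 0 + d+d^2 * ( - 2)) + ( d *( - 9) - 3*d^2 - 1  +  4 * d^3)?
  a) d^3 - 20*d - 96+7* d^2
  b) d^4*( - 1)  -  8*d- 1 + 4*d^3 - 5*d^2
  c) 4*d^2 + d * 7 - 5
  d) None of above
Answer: b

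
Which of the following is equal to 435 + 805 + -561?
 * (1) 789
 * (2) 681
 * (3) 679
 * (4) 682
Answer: 3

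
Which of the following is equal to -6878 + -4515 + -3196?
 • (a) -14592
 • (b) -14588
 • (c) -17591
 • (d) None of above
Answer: d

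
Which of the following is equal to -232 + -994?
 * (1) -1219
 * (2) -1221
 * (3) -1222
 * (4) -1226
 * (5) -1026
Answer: 4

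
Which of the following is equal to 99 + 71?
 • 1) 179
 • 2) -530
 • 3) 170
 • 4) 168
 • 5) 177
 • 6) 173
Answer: 3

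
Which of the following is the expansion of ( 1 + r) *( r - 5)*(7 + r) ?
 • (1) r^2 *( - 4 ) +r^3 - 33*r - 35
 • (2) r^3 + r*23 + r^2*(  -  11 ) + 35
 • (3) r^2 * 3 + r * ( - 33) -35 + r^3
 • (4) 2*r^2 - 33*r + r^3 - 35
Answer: 3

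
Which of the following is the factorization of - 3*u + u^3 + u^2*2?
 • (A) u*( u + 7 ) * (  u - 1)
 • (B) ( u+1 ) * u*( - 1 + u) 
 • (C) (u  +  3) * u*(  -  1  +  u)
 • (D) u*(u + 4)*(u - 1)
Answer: C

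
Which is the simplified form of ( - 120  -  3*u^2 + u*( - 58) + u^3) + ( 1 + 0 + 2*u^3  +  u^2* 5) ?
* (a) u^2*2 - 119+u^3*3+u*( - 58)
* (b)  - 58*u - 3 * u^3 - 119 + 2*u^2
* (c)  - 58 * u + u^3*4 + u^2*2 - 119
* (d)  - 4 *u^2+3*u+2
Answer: a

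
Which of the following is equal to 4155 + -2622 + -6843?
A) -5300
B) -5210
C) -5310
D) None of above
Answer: C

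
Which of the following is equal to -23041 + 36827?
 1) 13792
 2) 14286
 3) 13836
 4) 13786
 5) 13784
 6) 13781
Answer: 4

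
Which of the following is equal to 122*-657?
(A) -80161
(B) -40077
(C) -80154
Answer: C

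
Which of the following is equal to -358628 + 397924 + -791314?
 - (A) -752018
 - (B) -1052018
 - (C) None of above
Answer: A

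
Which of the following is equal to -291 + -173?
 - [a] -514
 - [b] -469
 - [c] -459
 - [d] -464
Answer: d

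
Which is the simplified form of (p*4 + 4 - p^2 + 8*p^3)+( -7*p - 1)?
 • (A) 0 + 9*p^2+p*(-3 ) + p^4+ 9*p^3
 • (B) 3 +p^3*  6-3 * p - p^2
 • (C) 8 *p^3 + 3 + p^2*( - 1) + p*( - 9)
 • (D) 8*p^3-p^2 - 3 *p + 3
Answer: D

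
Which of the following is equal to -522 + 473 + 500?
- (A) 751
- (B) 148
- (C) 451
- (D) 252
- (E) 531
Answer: C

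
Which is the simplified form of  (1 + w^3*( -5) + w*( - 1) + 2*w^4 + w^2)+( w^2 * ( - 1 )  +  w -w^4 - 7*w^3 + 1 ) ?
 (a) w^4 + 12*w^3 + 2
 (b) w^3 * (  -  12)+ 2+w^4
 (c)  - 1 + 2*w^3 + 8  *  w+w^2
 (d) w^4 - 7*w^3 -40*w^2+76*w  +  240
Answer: b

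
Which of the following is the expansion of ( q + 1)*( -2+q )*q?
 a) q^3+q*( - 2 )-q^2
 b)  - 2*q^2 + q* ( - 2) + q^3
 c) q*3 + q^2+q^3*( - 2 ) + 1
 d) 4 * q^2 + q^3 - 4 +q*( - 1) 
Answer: a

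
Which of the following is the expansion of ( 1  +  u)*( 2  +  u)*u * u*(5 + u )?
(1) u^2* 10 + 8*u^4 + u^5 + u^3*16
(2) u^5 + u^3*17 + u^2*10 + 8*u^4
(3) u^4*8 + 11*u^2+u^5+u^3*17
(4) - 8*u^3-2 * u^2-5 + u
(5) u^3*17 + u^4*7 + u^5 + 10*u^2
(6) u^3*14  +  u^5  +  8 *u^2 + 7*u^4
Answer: 2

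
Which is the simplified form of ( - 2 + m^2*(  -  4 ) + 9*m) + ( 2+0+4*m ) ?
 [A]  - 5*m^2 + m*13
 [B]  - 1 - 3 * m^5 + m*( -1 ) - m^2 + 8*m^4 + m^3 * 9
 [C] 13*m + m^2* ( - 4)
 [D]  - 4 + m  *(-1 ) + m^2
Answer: C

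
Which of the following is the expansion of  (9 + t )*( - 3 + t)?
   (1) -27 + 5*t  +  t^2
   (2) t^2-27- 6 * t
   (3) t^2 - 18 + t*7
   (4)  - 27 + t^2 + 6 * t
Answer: 4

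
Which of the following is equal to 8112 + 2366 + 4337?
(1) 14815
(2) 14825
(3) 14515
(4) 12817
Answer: 1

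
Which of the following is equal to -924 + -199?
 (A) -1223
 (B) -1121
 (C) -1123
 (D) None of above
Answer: C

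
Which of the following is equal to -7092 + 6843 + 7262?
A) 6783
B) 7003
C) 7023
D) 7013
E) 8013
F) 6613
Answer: D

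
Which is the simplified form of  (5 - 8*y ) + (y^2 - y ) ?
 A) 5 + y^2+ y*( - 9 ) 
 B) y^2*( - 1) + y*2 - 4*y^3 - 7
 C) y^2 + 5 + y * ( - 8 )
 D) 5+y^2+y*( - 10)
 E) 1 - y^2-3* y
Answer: A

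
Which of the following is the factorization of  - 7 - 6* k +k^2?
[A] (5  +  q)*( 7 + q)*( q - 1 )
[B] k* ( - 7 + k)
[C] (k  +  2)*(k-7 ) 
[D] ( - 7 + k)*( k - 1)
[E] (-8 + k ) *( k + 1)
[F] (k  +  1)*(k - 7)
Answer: F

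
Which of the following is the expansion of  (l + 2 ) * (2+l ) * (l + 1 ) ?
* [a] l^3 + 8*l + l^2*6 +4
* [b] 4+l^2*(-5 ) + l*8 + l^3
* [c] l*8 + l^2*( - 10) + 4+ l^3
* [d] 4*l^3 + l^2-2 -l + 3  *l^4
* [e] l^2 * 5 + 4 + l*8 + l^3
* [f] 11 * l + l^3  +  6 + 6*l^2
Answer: e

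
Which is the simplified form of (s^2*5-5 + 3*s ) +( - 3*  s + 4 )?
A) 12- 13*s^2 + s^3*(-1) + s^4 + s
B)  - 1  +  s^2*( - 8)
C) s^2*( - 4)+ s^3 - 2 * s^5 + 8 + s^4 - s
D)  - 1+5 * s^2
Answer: D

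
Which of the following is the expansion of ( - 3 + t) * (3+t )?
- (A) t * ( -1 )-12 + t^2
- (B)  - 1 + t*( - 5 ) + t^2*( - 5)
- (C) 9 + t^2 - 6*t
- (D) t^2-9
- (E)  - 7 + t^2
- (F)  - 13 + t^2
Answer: D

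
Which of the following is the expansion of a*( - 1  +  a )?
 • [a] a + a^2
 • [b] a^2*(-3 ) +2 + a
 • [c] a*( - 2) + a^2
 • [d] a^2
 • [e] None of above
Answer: e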